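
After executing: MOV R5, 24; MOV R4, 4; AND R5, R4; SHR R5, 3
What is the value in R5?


Register state trace:
  MOV R5, 24  → R5 = 24 (0b00011000)
  MOV R4, 4  → R4 = 4 (0b00000100)
  AND R5, R4  → R5 = 24 AND 4 = 0 (0b00000000)
  SHR R5, 3  → R5 = 0 >> 3 = 0
Final: R5 = 0

0


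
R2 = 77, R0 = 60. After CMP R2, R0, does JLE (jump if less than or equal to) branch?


Trace:
  R2 = 77, R0 = 60
  CMP R2, R0  → compares 77 vs 60
  JLE checks: is 77 less than or equal to 60?
  77 > 60, so condition is false
Branch taken: No

No


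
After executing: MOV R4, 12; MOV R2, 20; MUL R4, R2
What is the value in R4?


Register state trace:
  MOV R4, 12  → R4 = 12
  MOV R2, 20  → R2 = 20
  MUL R4, R2  → R4 = 12 * 20 = 240
Final: R4 = 240

240


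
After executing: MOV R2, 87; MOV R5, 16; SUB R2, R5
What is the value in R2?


Register state trace:
  MOV R2, 87  → R2 = 87
  MOV R5, 16  → R5 = 16
  SUB R2, R5  → R2 = 87 - 16 = 71
Final: R2 = 71

71


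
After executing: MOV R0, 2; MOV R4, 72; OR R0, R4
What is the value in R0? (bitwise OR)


Register state trace:
  MOV R0, 2  → R0 = 2 (0b00000010)
  MOV R4, 72  → R4 = 72 (0b01001000)
  OR R0, R4   → R0 = 2 OR 72 = 74 (0b01001010)
Final: R0 = 74

74


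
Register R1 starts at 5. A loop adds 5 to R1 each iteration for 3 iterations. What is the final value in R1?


Starting value: R1 = 5
  Iter 1: R1 = 5 + 5 = 10
  Iter 2: R1 = 10 + 5 = 15
  Iter 3: R1 = 15 + 5 = 20
Final: R1 = 20

20


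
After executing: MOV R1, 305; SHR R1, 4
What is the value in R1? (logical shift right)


Register state trace:
  MOV R1, 305  → R1 = 305
  SHR R1, 4  → R1 = 305 >> 4 = 305 // 2^4 = 19
Final: R1 = 19

19


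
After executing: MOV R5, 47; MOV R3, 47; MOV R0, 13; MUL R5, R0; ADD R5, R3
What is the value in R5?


Register state trace:
  MOV R5, 47  → R5 = 47
  MOV R3, 47  → R3 = 47
  MOV R0, 13  → R0 = 13
  MUL R5, R0  → R5 = 47 * 13 = 611
  ADD R5, R3  → R5 = 611 + 47 = 658
Final: R5 = 658

658


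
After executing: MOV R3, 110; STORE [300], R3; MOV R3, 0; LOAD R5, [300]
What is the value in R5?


Register and memory trace:
  MOV R3, 110  → R3 = 110
  STORE [300], R3  → mem[300] = 110
  MOV R3, 0  → R3 = 0
  LOAD R5, [300]  → R5 = mem[300] = 110
Final: R5 = 110

110


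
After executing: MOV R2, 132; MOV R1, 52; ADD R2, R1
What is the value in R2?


Register state trace:
  MOV R2, 132  → R2 = 132
  MOV R1, 52  → R1 = 52
  ADD R2, R1  → R2 = 132 + 52 = 184
Final: R2 = 184

184


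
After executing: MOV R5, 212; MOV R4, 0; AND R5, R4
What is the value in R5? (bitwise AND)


Register state trace:
  MOV R5, 212  → R5 = 212 (0b11010100)
  MOV R4, 0  → R4 = 0 (0b00000000)
  AND R5, R4  → R5 = 212 AND 0 = 0 (0b00000000)
Final: R5 = 0

0


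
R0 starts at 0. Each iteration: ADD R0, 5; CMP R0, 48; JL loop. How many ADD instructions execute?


Loop trace (R0 starts at 0, target 48, step 5):
  ADD #1: R0 = 0 + 5 = 5  → 5 < 48, loop
  ADD #2: R0 = 5 + 5 = 10  → 10 < 48, loop
  ADD #3: R0 = 10 + 5 = 15  → 15 < 48, loop
  ADD #4: R0 = 15 + 5 = 20  → 20 < 48, loop
  ADD #5: R0 = 20 + 5 = 25  → 25 < 48, loop
  ADD #6: R0 = 25 + 5 = 30  → 30 < 48, loop
  ADD #7: R0 = 30 + 5 = 35  → 35 < 48, loop
  ADD #8: R0 = 35 + 5 = 40  → 40 < 48, loop
  ADD #9: R0 = 40 + 5 = 45  → 45 < 48, loop
  ADD #10: R0 = 45 + 5 = 50  → 50 >= 48, exit
Total ADD instructions: 10

10


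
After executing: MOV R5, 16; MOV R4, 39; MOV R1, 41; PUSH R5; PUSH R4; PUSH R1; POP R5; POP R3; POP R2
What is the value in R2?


Stack trace (top is rightmost):
  MOV R5, 16  → R5 = 16
  MOV R4, 39  → R4 = 39
  MOV R1, 41  → R1 = 41
  PUSH R5  → stack: [16]
  PUSH R4  → stack: [16, 39]
  PUSH R1  → stack: [16, 39, 41]
  POP R5  → R5 = 41, stack: [16, 39]
  POP R3  → R3 = 39, stack: [16]
  POP R2  → R2 = 16, stack: []
Final: R2 = 16

16


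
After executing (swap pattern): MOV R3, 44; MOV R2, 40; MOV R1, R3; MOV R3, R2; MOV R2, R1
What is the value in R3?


Register state trace (swap pattern):
  MOV R3, 44  → R3 = 44
  MOV R2, 40  → R2 = 40
  MOV R1, R3  → R1 = 44  (save R3)
  MOV R3, R2  → R3 = 40  (R3 gets R2's value)
  MOV R2, R1  → R2 = 44  (R2 gets saved value)
Final: R3 = 40

40


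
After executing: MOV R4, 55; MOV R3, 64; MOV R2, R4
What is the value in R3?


Register state trace:
  MOV R4, 55  → R4 = 55
  MOV R3, 64  → R3 = 64
  MOV R2, R4  → R2 = 55
Final: R3 = 64

64


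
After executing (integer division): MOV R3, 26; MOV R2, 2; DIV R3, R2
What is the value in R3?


Register state trace:
  MOV R3, 26  → R3 = 26
  MOV R2, 2  → R2 = 2
  DIV R3, R2  → R3 = 26 // 2 = 13
Final: R3 = 13

13


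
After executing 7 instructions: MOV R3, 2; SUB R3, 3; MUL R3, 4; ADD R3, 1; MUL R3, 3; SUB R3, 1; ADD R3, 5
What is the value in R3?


Register state trace:
  MOV R3, 2  → R3 = 2
  SUB R3, 3  → R3 = 2 - 3 = -1
  MUL R3, 4  → R3 = -1 * 4 = -4
  ADD R3, 1  → R3 = -4 + 1 = -3
  MUL R3, 3  → R3 = -3 * 3 = -9
  SUB R3, 1  → R3 = -9 - 1 = -10
  ADD R3, 5  → R3 = -10 + 5 = -5
Final: R3 = -5

-5


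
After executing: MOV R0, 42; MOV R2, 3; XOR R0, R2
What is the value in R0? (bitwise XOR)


Register state trace:
  MOV R0, 42  → R0 = 42 (0b00101010)
  MOV R2, 3  → R2 = 3 (0b00000011)
  XOR R0, R2  → R0 = 42 XOR 3 = 41 (0b00101001)
Final: R0 = 41

41


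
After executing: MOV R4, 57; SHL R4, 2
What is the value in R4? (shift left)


Register state trace:
  MOV R4, 57  → R4 = 57
  SHL R4, 2  → R4 = 57 << 2 = 57 * 2^2 = 228
Final: R4 = 228

228


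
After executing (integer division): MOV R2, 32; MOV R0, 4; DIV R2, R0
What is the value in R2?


Register state trace:
  MOV R2, 32  → R2 = 32
  MOV R0, 4  → R0 = 4
  DIV R2, R0  → R2 = 32 // 4 = 8
Final: R2 = 8

8


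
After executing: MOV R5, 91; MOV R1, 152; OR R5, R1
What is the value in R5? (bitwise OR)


Register state trace:
  MOV R5, 91  → R5 = 91 (0b01011011)
  MOV R1, 152  → R1 = 152 (0b10011000)
  OR R5, R1   → R5 = 91 OR 152 = 219 (0b11011011)
Final: R5 = 219

219


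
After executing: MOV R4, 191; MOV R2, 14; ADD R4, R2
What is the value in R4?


Register state trace:
  MOV R4, 191  → R4 = 191
  MOV R2, 14  → R2 = 14
  ADD R4, R2  → R4 = 191 + 14 = 205
Final: R4 = 205

205


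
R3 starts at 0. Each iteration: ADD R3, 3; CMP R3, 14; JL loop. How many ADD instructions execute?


Loop trace (R3 starts at 0, target 14, step 3):
  ADD #1: R3 = 0 + 3 = 3  → 3 < 14, loop
  ADD #2: R3 = 3 + 3 = 6  → 6 < 14, loop
  ADD #3: R3 = 6 + 3 = 9  → 9 < 14, loop
  ADD #4: R3 = 9 + 3 = 12  → 12 < 14, loop
  ADD #5: R3 = 12 + 3 = 15  → 15 >= 14, exit
Total ADD instructions: 5

5


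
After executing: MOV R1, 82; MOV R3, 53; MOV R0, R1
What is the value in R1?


Register state trace:
  MOV R1, 82  → R1 = 82
  MOV R3, 53  → R3 = 53
  MOV R0, R1  → R0 = 82
Final: R1 = 82

82


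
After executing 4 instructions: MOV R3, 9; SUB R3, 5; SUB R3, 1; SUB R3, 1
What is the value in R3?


Register state trace:
  MOV R3, 9  → R3 = 9
  SUB R3, 5  → R3 = 9 - 5 = 4
  SUB R3, 1  → R3 = 4 - 1 = 3
  SUB R3, 1  → R3 = 3 - 1 = 2
Final: R3 = 2

2


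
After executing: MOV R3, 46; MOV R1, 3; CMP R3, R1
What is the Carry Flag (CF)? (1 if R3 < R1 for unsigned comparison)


Register state trace:
  MOV R3, 46  → R3 = 46
  MOV R1, 3  → R1 = 3
  CMP R3, R1  → unsigned 46 - 3: no borrow
  46 >= 3, so CF = 0
CF = 0

0


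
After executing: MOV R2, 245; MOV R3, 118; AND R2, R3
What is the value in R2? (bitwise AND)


Register state trace:
  MOV R2, 245  → R2 = 245 (0b11110101)
  MOV R3, 118  → R3 = 118 (0b01110110)
  AND R2, R3  → R2 = 245 AND 118 = 116 (0b01110100)
Final: R2 = 116

116


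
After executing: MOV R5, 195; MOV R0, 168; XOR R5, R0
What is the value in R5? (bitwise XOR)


Register state trace:
  MOV R5, 195  → R5 = 195 (0b11000011)
  MOV R0, 168  → R0 = 168 (0b10101000)
  XOR R5, R0  → R5 = 195 XOR 168 = 107 (0b01101011)
Final: R5 = 107

107


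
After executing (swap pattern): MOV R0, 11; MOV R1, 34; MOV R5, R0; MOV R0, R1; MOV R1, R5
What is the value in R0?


Register state trace (swap pattern):
  MOV R0, 11  → R0 = 11
  MOV R1, 34  → R1 = 34
  MOV R5, R0  → R5 = 11  (save R0)
  MOV R0, R1  → R0 = 34  (R0 gets R1's value)
  MOV R1, R5  → R1 = 11  (R1 gets saved value)
Final: R0 = 34

34


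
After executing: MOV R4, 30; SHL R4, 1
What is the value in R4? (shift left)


Register state trace:
  MOV R4, 30  → R4 = 30
  SHL R4, 1  → R4 = 30 << 1 = 30 * 2^1 = 60
Final: R4 = 60

60


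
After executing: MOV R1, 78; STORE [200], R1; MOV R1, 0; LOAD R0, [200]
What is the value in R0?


Register and memory trace:
  MOV R1, 78  → R1 = 78
  STORE [200], R1  → mem[200] = 78
  MOV R1, 0  → R1 = 0
  LOAD R0, [200]  → R0 = mem[200] = 78
Final: R0 = 78

78


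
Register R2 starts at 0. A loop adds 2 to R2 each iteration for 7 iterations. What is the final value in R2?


Starting value: R2 = 0
  Iter 1: R2 = 0 + 2 = 2
  Iter 2: R2 = 2 + 2 = 4
  Iter 3: R2 = 4 + 2 = 6
  Iter 4: R2 = 6 + 2 = 8
  Iter 5: R2 = 8 + 2 = 10
  Iter 6: R2 = 10 + 2 = 12
  Iter 7: R2 = 12 + 2 = 14
Final: R2 = 14

14


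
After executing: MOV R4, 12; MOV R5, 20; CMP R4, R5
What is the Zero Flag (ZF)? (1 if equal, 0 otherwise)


Register state trace:
  MOV R4, 12  → R4 = 12
  MOV R5, 20  → R5 = 20
  CMP R4, R5  → computes 12 - 20 = -8
  Result is nonzero, so values are not equal
ZF = 0

0


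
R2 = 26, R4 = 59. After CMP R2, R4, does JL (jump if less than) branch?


Trace:
  R2 = 26, R4 = 59
  CMP R2, R4  → compares 26 vs 59
  JL checks: is 26 less than 59?
  26 < 59, so condition is true
Branch taken: Yes

Yes


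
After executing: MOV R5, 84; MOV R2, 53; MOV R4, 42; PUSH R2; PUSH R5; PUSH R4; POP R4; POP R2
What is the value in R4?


Stack trace (top is rightmost):
  MOV R5, 84  → R5 = 84
  MOV R2, 53  → R2 = 53
  MOV R4, 42  → R4 = 42
  PUSH R2  → stack: [53]
  PUSH R5  → stack: [53, 84]
  PUSH R4  → stack: [53, 84, 42]
  POP R4  → R4 = 42, stack: [53, 84]
  POP R2  → R2 = 84, stack: [53]
Final: R4 = 42

42


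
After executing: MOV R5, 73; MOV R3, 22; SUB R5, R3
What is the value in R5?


Register state trace:
  MOV R5, 73  → R5 = 73
  MOV R3, 22  → R3 = 22
  SUB R5, R3  → R5 = 73 - 22 = 51
Final: R5 = 51

51


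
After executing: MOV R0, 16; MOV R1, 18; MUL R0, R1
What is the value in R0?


Register state trace:
  MOV R0, 16  → R0 = 16
  MOV R1, 18  → R1 = 18
  MUL R0, R1  → R0 = 16 * 18 = 288
Final: R0 = 288

288


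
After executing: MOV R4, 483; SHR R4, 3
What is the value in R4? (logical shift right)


Register state trace:
  MOV R4, 483  → R4 = 483
  SHR R4, 3  → R4 = 483 >> 3 = 483 // 2^3 = 60
Final: R4 = 60

60


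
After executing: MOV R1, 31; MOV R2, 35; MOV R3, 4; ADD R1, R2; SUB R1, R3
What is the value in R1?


Register state trace:
  MOV R1, 31  → R1 = 31
  MOV R2, 35  → R2 = 35
  MOV R3, 4  → R3 = 4
  ADD R1, R2  → R1 = 31 + 35 = 66
  SUB R1, R3  → R1 = 66 - 4 = 62
Final: R1 = 62

62


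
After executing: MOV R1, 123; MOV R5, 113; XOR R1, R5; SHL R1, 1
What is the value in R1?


Register state trace:
  MOV R1, 123  → R1 = 123 (0b01111011)
  MOV R5, 113  → R5 = 113 (0b01110001)
  XOR R1, R5  → R1 = 123 XOR 113 = 10 (0b00001010)
  SHL R1, 1  → R1 = 10 << 1 = 20
Final: R1 = 20

20


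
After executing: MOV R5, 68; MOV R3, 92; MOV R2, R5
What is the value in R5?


Register state trace:
  MOV R5, 68  → R5 = 68
  MOV R3, 92  → R3 = 92
  MOV R2, R5  → R2 = 68
Final: R5 = 68

68


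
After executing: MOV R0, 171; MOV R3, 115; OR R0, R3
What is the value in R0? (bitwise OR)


Register state trace:
  MOV R0, 171  → R0 = 171 (0b10101011)
  MOV R3, 115  → R3 = 115 (0b01110011)
  OR R0, R3   → R0 = 171 OR 115 = 251 (0b11111011)
Final: R0 = 251

251


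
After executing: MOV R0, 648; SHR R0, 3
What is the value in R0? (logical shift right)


Register state trace:
  MOV R0, 648  → R0 = 648
  SHR R0, 3  → R0 = 648 >> 3 = 648 // 2^3 = 81
Final: R0 = 81

81


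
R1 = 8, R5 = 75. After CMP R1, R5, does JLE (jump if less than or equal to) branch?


Trace:
  R1 = 8, R5 = 75
  CMP R1, R5  → compares 8 vs 75
  JLE checks: is 8 less than or equal to 75?
  8 < 75, so condition is true
Branch taken: Yes

Yes


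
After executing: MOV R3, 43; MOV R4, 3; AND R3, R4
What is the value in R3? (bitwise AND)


Register state trace:
  MOV R3, 43  → R3 = 43 (0b00101011)
  MOV R4, 3  → R4 = 3 (0b00000011)
  AND R3, R4  → R3 = 43 AND 3 = 3 (0b00000011)
Final: R3 = 3

3


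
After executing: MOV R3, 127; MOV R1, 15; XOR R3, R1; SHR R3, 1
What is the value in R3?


Register state trace:
  MOV R3, 127  → R3 = 127 (0b01111111)
  MOV R1, 15  → R1 = 15 (0b00001111)
  XOR R3, R1  → R3 = 127 XOR 15 = 112 (0b01110000)
  SHR R3, 1  → R3 = 112 >> 1 = 56
Final: R3 = 56

56


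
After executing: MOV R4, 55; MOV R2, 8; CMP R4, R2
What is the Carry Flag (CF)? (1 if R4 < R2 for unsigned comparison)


Register state trace:
  MOV R4, 55  → R4 = 55
  MOV R2, 8  → R2 = 8
  CMP R4, R2  → unsigned 55 - 8: no borrow
  55 >= 8, so CF = 0
CF = 0

0


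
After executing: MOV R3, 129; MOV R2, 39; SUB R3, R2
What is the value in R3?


Register state trace:
  MOV R3, 129  → R3 = 129
  MOV R2, 39  → R2 = 39
  SUB R3, R2  → R3 = 129 - 39 = 90
Final: R3 = 90

90


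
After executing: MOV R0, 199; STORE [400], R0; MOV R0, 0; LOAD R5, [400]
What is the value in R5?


Register and memory trace:
  MOV R0, 199  → R0 = 199
  STORE [400], R0  → mem[400] = 199
  MOV R0, 0  → R0 = 0
  LOAD R5, [400]  → R5 = mem[400] = 199
Final: R5 = 199

199


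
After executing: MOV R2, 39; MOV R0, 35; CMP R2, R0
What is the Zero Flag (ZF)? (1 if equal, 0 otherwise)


Register state trace:
  MOV R2, 39  → R2 = 39
  MOV R0, 35  → R0 = 35
  CMP R2, R0  → computes 39 - 35 = 4
  Result is nonzero, so values are not equal
ZF = 0

0


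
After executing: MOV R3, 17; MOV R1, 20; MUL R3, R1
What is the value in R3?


Register state trace:
  MOV R3, 17  → R3 = 17
  MOV R1, 20  → R1 = 20
  MUL R3, R1  → R3 = 17 * 20 = 340
Final: R3 = 340

340


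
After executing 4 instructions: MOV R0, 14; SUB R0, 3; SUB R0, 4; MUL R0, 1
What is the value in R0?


Register state trace:
  MOV R0, 14  → R0 = 14
  SUB R0, 3  → R0 = 14 - 3 = 11
  SUB R0, 4  → R0 = 11 - 4 = 7
  MUL R0, 1  → R0 = 7 * 1 = 7
Final: R0 = 7

7


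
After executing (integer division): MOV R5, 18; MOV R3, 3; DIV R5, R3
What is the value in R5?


Register state trace:
  MOV R5, 18  → R5 = 18
  MOV R3, 3  → R3 = 3
  DIV R5, R3  → R5 = 18 // 3 = 6
Final: R5 = 6

6


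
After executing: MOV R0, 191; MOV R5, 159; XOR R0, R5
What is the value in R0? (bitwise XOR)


Register state trace:
  MOV R0, 191  → R0 = 191 (0b10111111)
  MOV R5, 159  → R5 = 159 (0b10011111)
  XOR R0, R5  → R0 = 191 XOR 159 = 32 (0b00100000)
Final: R0 = 32

32


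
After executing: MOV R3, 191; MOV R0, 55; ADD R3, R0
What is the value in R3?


Register state trace:
  MOV R3, 191  → R3 = 191
  MOV R0, 55  → R0 = 55
  ADD R3, R0  → R3 = 191 + 55 = 246
Final: R3 = 246

246


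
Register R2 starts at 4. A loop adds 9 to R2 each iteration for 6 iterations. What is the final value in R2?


Starting value: R2 = 4
  Iter 1: R2 = 4 + 9 = 13
  Iter 2: R2 = 13 + 9 = 22
  Iter 3: R2 = 22 + 9 = 31
  Iter 4: R2 = 31 + 9 = 40
  Iter 5: R2 = 40 + 9 = 49
  Iter 6: R2 = 49 + 9 = 58
Final: R2 = 58

58


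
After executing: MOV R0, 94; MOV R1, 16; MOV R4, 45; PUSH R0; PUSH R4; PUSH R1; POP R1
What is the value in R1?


Stack trace (top is rightmost):
  MOV R0, 94  → R0 = 94
  MOV R1, 16  → R1 = 16
  MOV R4, 45  → R4 = 45
  PUSH R0  → stack: [94]
  PUSH R4  → stack: [94, 45]
  PUSH R1  → stack: [94, 45, 16]
  POP R1  → R1 = 16, stack: [94, 45]
Final: R1 = 16

16


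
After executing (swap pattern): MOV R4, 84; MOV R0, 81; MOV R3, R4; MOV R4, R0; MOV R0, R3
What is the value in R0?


Register state trace (swap pattern):
  MOV R4, 84  → R4 = 84
  MOV R0, 81  → R0 = 81
  MOV R3, R4  → R3 = 84  (save R4)
  MOV R4, R0  → R4 = 81  (R4 gets R0's value)
  MOV R0, R3  → R0 = 84  (R0 gets saved value)
Final: R0 = 84

84


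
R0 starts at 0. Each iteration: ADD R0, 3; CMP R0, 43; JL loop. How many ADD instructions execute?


Loop trace (R0 starts at 0, target 43, step 3):
  ADD #1: R0 = 0 + 3 = 3  → 3 < 43, loop
  ADD #2: R0 = 3 + 3 = 6  → 6 < 43, loop
  ADD #3: R0 = 6 + 3 = 9  → 9 < 43, loop
  ADD #4: R0 = 9 + 3 = 12  → 12 < 43, loop
  ADD #5: R0 = 12 + 3 = 15  → 15 < 43, loop
  ADD #6: R0 = 15 + 3 = 18  → 18 < 43, loop
  ADD #7: R0 = 18 + 3 = 21  → 21 < 43, loop
  ADD #8: R0 = 21 + 3 = 24  → 24 < 43, loop
  ADD #9: R0 = 24 + 3 = 27  → 27 < 43, loop
  ADD #10: R0 = 27 + 3 = 30  → 30 < 43, loop
  ADD #11: R0 = 30 + 3 = 33  → 33 < 43, loop
  ADD #12: R0 = 33 + 3 = 36  → 36 < 43, loop
  ADD #13: R0 = 36 + 3 = 39  → 39 < 43, loop
  ADD #14: R0 = 39 + 3 = 42  → 42 < 43, loop
  ADD #15: R0 = 42 + 3 = 45  → 45 >= 43, exit
Total ADD instructions: 15

15


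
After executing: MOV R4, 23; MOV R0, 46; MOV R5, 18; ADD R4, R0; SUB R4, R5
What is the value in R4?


Register state trace:
  MOV R4, 23  → R4 = 23
  MOV R0, 46  → R0 = 46
  MOV R5, 18  → R5 = 18
  ADD R4, R0  → R4 = 23 + 46 = 69
  SUB R4, R5  → R4 = 69 - 18 = 51
Final: R4 = 51

51


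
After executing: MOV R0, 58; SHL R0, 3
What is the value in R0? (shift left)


Register state trace:
  MOV R0, 58  → R0 = 58
  SHL R0, 3  → R0 = 58 << 3 = 58 * 2^3 = 464
Final: R0 = 464

464


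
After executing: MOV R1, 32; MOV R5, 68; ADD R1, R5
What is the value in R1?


Register state trace:
  MOV R1, 32  → R1 = 32
  MOV R5, 68  → R5 = 68
  ADD R1, R5  → R1 = 32 + 68 = 100
Final: R1 = 100

100


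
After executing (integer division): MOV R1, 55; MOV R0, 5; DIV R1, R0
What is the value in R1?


Register state trace:
  MOV R1, 55  → R1 = 55
  MOV R0, 5  → R0 = 5
  DIV R1, R0  → R1 = 55 // 5 = 11
Final: R1 = 11

11


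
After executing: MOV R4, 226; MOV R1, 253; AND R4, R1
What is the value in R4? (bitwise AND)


Register state trace:
  MOV R4, 226  → R4 = 226 (0b11100010)
  MOV R1, 253  → R1 = 253 (0b11111101)
  AND R4, R1  → R4 = 226 AND 253 = 224 (0b11100000)
Final: R4 = 224

224


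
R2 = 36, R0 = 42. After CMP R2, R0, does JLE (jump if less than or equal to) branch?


Trace:
  R2 = 36, R0 = 42
  CMP R2, R0  → compares 36 vs 42
  JLE checks: is 36 less than or equal to 42?
  36 < 42, so condition is true
Branch taken: Yes

Yes


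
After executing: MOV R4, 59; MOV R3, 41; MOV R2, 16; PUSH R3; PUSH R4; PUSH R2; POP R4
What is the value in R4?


Stack trace (top is rightmost):
  MOV R4, 59  → R4 = 59
  MOV R3, 41  → R3 = 41
  MOV R2, 16  → R2 = 16
  PUSH R3  → stack: [41]
  PUSH R4  → stack: [41, 59]
  PUSH R2  → stack: [41, 59, 16]
  POP R4  → R4 = 16, stack: [41, 59]
Final: R4 = 16

16


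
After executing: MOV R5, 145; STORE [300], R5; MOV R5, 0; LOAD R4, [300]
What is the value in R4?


Register and memory trace:
  MOV R5, 145  → R5 = 145
  STORE [300], R5  → mem[300] = 145
  MOV R5, 0  → R5 = 0
  LOAD R4, [300]  → R4 = mem[300] = 145
Final: R4 = 145

145


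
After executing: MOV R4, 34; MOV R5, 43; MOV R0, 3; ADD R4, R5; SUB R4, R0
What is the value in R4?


Register state trace:
  MOV R4, 34  → R4 = 34
  MOV R5, 43  → R5 = 43
  MOV R0, 3  → R0 = 3
  ADD R4, R5  → R4 = 34 + 43 = 77
  SUB R4, R0  → R4 = 77 - 3 = 74
Final: R4 = 74

74


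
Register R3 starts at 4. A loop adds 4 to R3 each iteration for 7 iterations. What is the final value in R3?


Starting value: R3 = 4
  Iter 1: R3 = 4 + 4 = 8
  Iter 2: R3 = 8 + 4 = 12
  Iter 3: R3 = 12 + 4 = 16
  Iter 4: R3 = 16 + 4 = 20
  Iter 5: R3 = 20 + 4 = 24
  Iter 6: R3 = 24 + 4 = 28
  Iter 7: R3 = 28 + 4 = 32
Final: R3 = 32

32


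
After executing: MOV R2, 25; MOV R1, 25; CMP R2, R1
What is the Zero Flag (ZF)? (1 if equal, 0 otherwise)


Register state trace:
  MOV R2, 25  → R2 = 25
  MOV R1, 25  → R1 = 25
  CMP R2, R1  → computes 25 - 25 = 0
  Result is zero, so values are equal
ZF = 1

1


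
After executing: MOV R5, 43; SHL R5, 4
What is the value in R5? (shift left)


Register state trace:
  MOV R5, 43  → R5 = 43
  SHL R5, 4  → R5 = 43 << 4 = 43 * 2^4 = 688
Final: R5 = 688

688


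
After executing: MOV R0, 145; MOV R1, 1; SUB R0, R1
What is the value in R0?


Register state trace:
  MOV R0, 145  → R0 = 145
  MOV R1, 1  → R1 = 1
  SUB R0, R1  → R0 = 145 - 1 = 144
Final: R0 = 144

144


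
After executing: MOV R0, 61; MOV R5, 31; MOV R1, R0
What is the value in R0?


Register state trace:
  MOV R0, 61  → R0 = 61
  MOV R5, 31  → R5 = 31
  MOV R1, R0  → R1 = 61
Final: R0 = 61

61


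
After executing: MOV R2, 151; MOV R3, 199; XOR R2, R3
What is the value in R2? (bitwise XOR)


Register state trace:
  MOV R2, 151  → R2 = 151 (0b10010111)
  MOV R3, 199  → R3 = 199 (0b11000111)
  XOR R2, R3  → R2 = 151 XOR 199 = 80 (0b01010000)
Final: R2 = 80

80


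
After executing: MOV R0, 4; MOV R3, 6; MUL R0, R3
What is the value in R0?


Register state trace:
  MOV R0, 4  → R0 = 4
  MOV R3, 6  → R3 = 6
  MUL R0, R3  → R0 = 4 * 6 = 24
Final: R0 = 24

24


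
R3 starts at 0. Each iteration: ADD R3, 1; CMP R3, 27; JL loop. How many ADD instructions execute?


Loop trace (R3 starts at 0, target 27, step 1):
  ADD #1: R3 = 0 + 1 = 1  → 1 < 27, loop
  ADD #2: R3 = 1 + 1 = 2  → 2 < 27, loop
  ADD #3: R3 = 2 + 1 = 3  → 3 < 27, loop
  ADD #4: R3 = 3 + 1 = 4  → 4 < 27, loop
  ADD #5: R3 = 4 + 1 = 5  → 5 < 27, loop
  ADD #6: R3 = 5 + 1 = 6  → 6 < 27, loop
  ADD #7: R3 = 6 + 1 = 7  → 7 < 27, loop
  ADD #8: R3 = 7 + 1 = 8  → 8 < 27, loop
  ADD #9: R3 = 8 + 1 = 9  → 9 < 27, loop
  ADD #10: R3 = 9 + 1 = 10  → 10 < 27, loop
  ADD #11: R3 = 10 + 1 = 11  → 11 < 27, loop
  ADD #12: R3 = 11 + 1 = 12  → 12 < 27, loop
  ADD #13: R3 = 12 + 1 = 13  → 13 < 27, loop
  ADD #14: R3 = 13 + 1 = 14  → 14 < 27, loop
  ADD #15: R3 = 14 + 1 = 15  → 15 < 27, loop
  ADD #16: R3 = 15 + 1 = 16  → 16 < 27, loop
  ADD #17: R3 = 16 + 1 = 17  → 17 < 27, loop
  ADD #18: R3 = 17 + 1 = 18  → 18 < 27, loop
  ADD #19: R3 = 18 + 1 = 19  → 19 < 27, loop
  ADD #20: R3 = 19 + 1 = 20  → 20 < 27, loop
  ADD #21: R3 = 20 + 1 = 21  → 21 < 27, loop
  ADD #22: R3 = 21 + 1 = 22  → 22 < 27, loop
  ADD #23: R3 = 22 + 1 = 23  → 23 < 27, loop
  ADD #24: R3 = 23 + 1 = 24  → 24 < 27, loop
  ADD #25: R3 = 24 + 1 = 25  → 25 < 27, loop
  ADD #26: R3 = 25 + 1 = 26  → 26 < 27, loop
  ADD #27: R3 = 26 + 1 = 27  → 27 >= 27, exit
Total ADD instructions: 27

27


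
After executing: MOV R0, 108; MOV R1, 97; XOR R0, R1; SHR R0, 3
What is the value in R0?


Register state trace:
  MOV R0, 108  → R0 = 108 (0b01101100)
  MOV R1, 97  → R1 = 97 (0b01100001)
  XOR R0, R1  → R0 = 108 XOR 97 = 13 (0b00001101)
  SHR R0, 3  → R0 = 13 >> 3 = 1
Final: R0 = 1

1


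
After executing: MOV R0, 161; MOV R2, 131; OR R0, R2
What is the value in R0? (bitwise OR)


Register state trace:
  MOV R0, 161  → R0 = 161 (0b10100001)
  MOV R2, 131  → R2 = 131 (0b10000011)
  OR R0, R2   → R0 = 161 OR 131 = 163 (0b10100011)
Final: R0 = 163

163


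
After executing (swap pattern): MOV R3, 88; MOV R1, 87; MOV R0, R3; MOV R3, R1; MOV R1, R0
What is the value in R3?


Register state trace (swap pattern):
  MOV R3, 88  → R3 = 88
  MOV R1, 87  → R1 = 87
  MOV R0, R3  → R0 = 88  (save R3)
  MOV R3, R1  → R3 = 87  (R3 gets R1's value)
  MOV R1, R0  → R1 = 88  (R1 gets saved value)
Final: R3 = 87

87


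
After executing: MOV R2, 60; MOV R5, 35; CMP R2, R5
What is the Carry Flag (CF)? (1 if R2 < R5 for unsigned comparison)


Register state trace:
  MOV R2, 60  → R2 = 60
  MOV R5, 35  → R5 = 35
  CMP R2, R5  → unsigned 60 - 35: no borrow
  60 >= 35, so CF = 0
CF = 0

0


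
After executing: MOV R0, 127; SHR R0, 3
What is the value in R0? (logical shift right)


Register state trace:
  MOV R0, 127  → R0 = 127
  SHR R0, 3  → R0 = 127 >> 3 = 127 // 2^3 = 15
Final: R0 = 15

15


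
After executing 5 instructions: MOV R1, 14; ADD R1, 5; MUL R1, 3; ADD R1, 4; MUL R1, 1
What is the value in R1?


Register state trace:
  MOV R1, 14  → R1 = 14
  ADD R1, 5  → R1 = 14 + 5 = 19
  MUL R1, 3  → R1 = 19 * 3 = 57
  ADD R1, 4  → R1 = 57 + 4 = 61
  MUL R1, 1  → R1 = 61 * 1 = 61
Final: R1 = 61

61


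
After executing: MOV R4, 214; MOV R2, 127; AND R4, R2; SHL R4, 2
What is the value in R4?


Register state trace:
  MOV R4, 214  → R4 = 214 (0b11010110)
  MOV R2, 127  → R2 = 127 (0b01111111)
  AND R4, R2  → R4 = 214 AND 127 = 86 (0b01010110)
  SHL R4, 2  → R4 = 86 << 2 = 344
Final: R4 = 344

344


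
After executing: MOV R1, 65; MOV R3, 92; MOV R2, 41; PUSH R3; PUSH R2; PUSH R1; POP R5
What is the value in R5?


Stack trace (top is rightmost):
  MOV R1, 65  → R1 = 65
  MOV R3, 92  → R3 = 92
  MOV R2, 41  → R2 = 41
  PUSH R3  → stack: [92]
  PUSH R2  → stack: [92, 41]
  PUSH R1  → stack: [92, 41, 65]
  POP R5  → R5 = 65, stack: [92, 41]
Final: R5 = 65

65


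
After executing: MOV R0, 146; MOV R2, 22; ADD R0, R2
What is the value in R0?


Register state trace:
  MOV R0, 146  → R0 = 146
  MOV R2, 22  → R2 = 22
  ADD R0, R2  → R0 = 146 + 22 = 168
Final: R0 = 168

168


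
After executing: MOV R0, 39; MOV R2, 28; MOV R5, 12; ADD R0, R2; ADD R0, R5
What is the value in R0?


Register state trace:
  MOV R0, 39  → R0 = 39
  MOV R2, 28  → R2 = 28
  MOV R5, 12  → R5 = 12
  ADD R0, R2  → R0 = 39 + 28 = 67
  ADD R0, R5  → R0 = 67 + 12 = 79
Final: R0 = 79

79


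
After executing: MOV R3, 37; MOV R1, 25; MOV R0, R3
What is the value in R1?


Register state trace:
  MOV R3, 37  → R3 = 37
  MOV R1, 25  → R1 = 25
  MOV R0, R3  → R0 = 37
Final: R1 = 25

25


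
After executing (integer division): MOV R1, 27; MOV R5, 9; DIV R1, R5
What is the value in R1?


Register state trace:
  MOV R1, 27  → R1 = 27
  MOV R5, 9  → R5 = 9
  DIV R1, R5  → R1 = 27 // 9 = 3
Final: R1 = 3

3


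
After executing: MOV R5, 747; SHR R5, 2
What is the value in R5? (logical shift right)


Register state trace:
  MOV R5, 747  → R5 = 747
  SHR R5, 2  → R5 = 747 >> 2 = 747 // 2^2 = 186
Final: R5 = 186

186


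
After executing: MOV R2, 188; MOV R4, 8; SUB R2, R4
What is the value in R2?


Register state trace:
  MOV R2, 188  → R2 = 188
  MOV R4, 8  → R4 = 8
  SUB R2, R4  → R2 = 188 - 8 = 180
Final: R2 = 180

180


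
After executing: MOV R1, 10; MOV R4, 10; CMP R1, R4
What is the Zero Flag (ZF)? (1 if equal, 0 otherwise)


Register state trace:
  MOV R1, 10  → R1 = 10
  MOV R4, 10  → R4 = 10
  CMP R1, R4  → computes 10 - 10 = 0
  Result is zero, so values are equal
ZF = 1

1


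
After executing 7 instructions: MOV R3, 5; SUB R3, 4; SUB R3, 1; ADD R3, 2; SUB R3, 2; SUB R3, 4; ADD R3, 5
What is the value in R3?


Register state trace:
  MOV R3, 5  → R3 = 5
  SUB R3, 4  → R3 = 5 - 4 = 1
  SUB R3, 1  → R3 = 1 - 1 = 0
  ADD R3, 2  → R3 = 0 + 2 = 2
  SUB R3, 2  → R3 = 2 - 2 = 0
  SUB R3, 4  → R3 = 0 - 4 = -4
  ADD R3, 5  → R3 = -4 + 5 = 1
Final: R3 = 1

1


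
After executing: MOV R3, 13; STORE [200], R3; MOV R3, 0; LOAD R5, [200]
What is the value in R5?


Register and memory trace:
  MOV R3, 13  → R3 = 13
  STORE [200], R3  → mem[200] = 13
  MOV R3, 0  → R3 = 0
  LOAD R5, [200]  → R5 = mem[200] = 13
Final: R5 = 13

13


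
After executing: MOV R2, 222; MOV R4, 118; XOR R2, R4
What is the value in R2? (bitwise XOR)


Register state trace:
  MOV R2, 222  → R2 = 222 (0b11011110)
  MOV R4, 118  → R4 = 118 (0b01110110)
  XOR R2, R4  → R2 = 222 XOR 118 = 168 (0b10101000)
Final: R2 = 168

168


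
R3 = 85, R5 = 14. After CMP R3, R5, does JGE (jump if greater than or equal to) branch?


Trace:
  R3 = 85, R5 = 14
  CMP R3, R5  → compares 85 vs 14
  JGE checks: is 85 greater than or equal to 14?
  85 > 14, so condition is true
Branch taken: Yes

Yes


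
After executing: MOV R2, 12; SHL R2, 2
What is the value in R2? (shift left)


Register state trace:
  MOV R2, 12  → R2 = 12
  SHL R2, 2  → R2 = 12 << 2 = 12 * 2^2 = 48
Final: R2 = 48

48


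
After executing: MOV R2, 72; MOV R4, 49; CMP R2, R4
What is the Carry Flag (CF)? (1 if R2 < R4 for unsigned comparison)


Register state trace:
  MOV R2, 72  → R2 = 72
  MOV R4, 49  → R4 = 49
  CMP R2, R4  → unsigned 72 - 49: no borrow
  72 >= 49, so CF = 0
CF = 0

0


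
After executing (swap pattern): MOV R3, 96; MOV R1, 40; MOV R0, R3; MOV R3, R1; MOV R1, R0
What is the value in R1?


Register state trace (swap pattern):
  MOV R3, 96  → R3 = 96
  MOV R1, 40  → R1 = 40
  MOV R0, R3  → R0 = 96  (save R3)
  MOV R3, R1  → R3 = 40  (R3 gets R1's value)
  MOV R1, R0  → R1 = 96  (R1 gets saved value)
Final: R1 = 96

96


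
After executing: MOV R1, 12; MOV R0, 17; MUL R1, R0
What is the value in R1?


Register state trace:
  MOV R1, 12  → R1 = 12
  MOV R0, 17  → R0 = 17
  MUL R1, R0  → R1 = 12 * 17 = 204
Final: R1 = 204

204


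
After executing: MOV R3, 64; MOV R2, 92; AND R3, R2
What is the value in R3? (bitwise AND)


Register state trace:
  MOV R3, 64  → R3 = 64 (0b01000000)
  MOV R2, 92  → R2 = 92 (0b01011100)
  AND R3, R2  → R3 = 64 AND 92 = 64 (0b01000000)
Final: R3 = 64

64


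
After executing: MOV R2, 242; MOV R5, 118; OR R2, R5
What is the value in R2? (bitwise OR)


Register state trace:
  MOV R2, 242  → R2 = 242 (0b11110010)
  MOV R5, 118  → R5 = 118 (0b01110110)
  OR R2, R5   → R2 = 242 OR 118 = 246 (0b11110110)
Final: R2 = 246

246


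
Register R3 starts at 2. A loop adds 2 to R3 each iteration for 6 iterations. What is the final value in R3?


Starting value: R3 = 2
  Iter 1: R3 = 2 + 2 = 4
  Iter 2: R3 = 4 + 2 = 6
  Iter 3: R3 = 6 + 2 = 8
  Iter 4: R3 = 8 + 2 = 10
  Iter 5: R3 = 10 + 2 = 12
  Iter 6: R3 = 12 + 2 = 14
Final: R3 = 14

14


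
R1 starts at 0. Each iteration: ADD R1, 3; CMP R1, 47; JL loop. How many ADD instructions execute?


Loop trace (R1 starts at 0, target 47, step 3):
  ADD #1: R1 = 0 + 3 = 3  → 3 < 47, loop
  ADD #2: R1 = 3 + 3 = 6  → 6 < 47, loop
  ADD #3: R1 = 6 + 3 = 9  → 9 < 47, loop
  ADD #4: R1 = 9 + 3 = 12  → 12 < 47, loop
  ADD #5: R1 = 12 + 3 = 15  → 15 < 47, loop
  ADD #6: R1 = 15 + 3 = 18  → 18 < 47, loop
  ADD #7: R1 = 18 + 3 = 21  → 21 < 47, loop
  ADD #8: R1 = 21 + 3 = 24  → 24 < 47, loop
  ADD #9: R1 = 24 + 3 = 27  → 27 < 47, loop
  ADD #10: R1 = 27 + 3 = 30  → 30 < 47, loop
  ADD #11: R1 = 30 + 3 = 33  → 33 < 47, loop
  ADD #12: R1 = 33 + 3 = 36  → 36 < 47, loop
  ADD #13: R1 = 36 + 3 = 39  → 39 < 47, loop
  ADD #14: R1 = 39 + 3 = 42  → 42 < 47, loop
  ADD #15: R1 = 42 + 3 = 45  → 45 < 47, loop
  ADD #16: R1 = 45 + 3 = 48  → 48 >= 47, exit
Total ADD instructions: 16

16


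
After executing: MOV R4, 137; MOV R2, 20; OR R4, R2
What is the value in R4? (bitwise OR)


Register state trace:
  MOV R4, 137  → R4 = 137 (0b10001001)
  MOV R2, 20  → R2 = 20 (0b00010100)
  OR R4, R2   → R4 = 137 OR 20 = 157 (0b10011101)
Final: R4 = 157

157


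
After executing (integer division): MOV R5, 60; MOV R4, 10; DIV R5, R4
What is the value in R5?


Register state trace:
  MOV R5, 60  → R5 = 60
  MOV R4, 10  → R4 = 10
  DIV R5, R4  → R5 = 60 // 10 = 6
Final: R5 = 6

6


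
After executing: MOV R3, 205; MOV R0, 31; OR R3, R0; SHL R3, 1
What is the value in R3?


Register state trace:
  MOV R3, 205  → R3 = 205 (0b11001101)
  MOV R0, 31  → R0 = 31 (0b00011111)
  OR R3, R0  → R3 = 205 OR 31 = 223 (0b11011111)
  SHL R3, 1  → R3 = 223 << 1 = 446
Final: R3 = 446

446


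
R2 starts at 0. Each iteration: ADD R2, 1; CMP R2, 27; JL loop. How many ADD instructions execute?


Loop trace (R2 starts at 0, target 27, step 1):
  ADD #1: R2 = 0 + 1 = 1  → 1 < 27, loop
  ADD #2: R2 = 1 + 1 = 2  → 2 < 27, loop
  ADD #3: R2 = 2 + 1 = 3  → 3 < 27, loop
  ADD #4: R2 = 3 + 1 = 4  → 4 < 27, loop
  ADD #5: R2 = 4 + 1 = 5  → 5 < 27, loop
  ADD #6: R2 = 5 + 1 = 6  → 6 < 27, loop
  ADD #7: R2 = 6 + 1 = 7  → 7 < 27, loop
  ADD #8: R2 = 7 + 1 = 8  → 8 < 27, loop
  ADD #9: R2 = 8 + 1 = 9  → 9 < 27, loop
  ADD #10: R2 = 9 + 1 = 10  → 10 < 27, loop
  ADD #11: R2 = 10 + 1 = 11  → 11 < 27, loop
  ADD #12: R2 = 11 + 1 = 12  → 12 < 27, loop
  ADD #13: R2 = 12 + 1 = 13  → 13 < 27, loop
  ADD #14: R2 = 13 + 1 = 14  → 14 < 27, loop
  ADD #15: R2 = 14 + 1 = 15  → 15 < 27, loop
  ADD #16: R2 = 15 + 1 = 16  → 16 < 27, loop
  ADD #17: R2 = 16 + 1 = 17  → 17 < 27, loop
  ADD #18: R2 = 17 + 1 = 18  → 18 < 27, loop
  ADD #19: R2 = 18 + 1 = 19  → 19 < 27, loop
  ADD #20: R2 = 19 + 1 = 20  → 20 < 27, loop
  ADD #21: R2 = 20 + 1 = 21  → 21 < 27, loop
  ADD #22: R2 = 21 + 1 = 22  → 22 < 27, loop
  ADD #23: R2 = 22 + 1 = 23  → 23 < 27, loop
  ADD #24: R2 = 23 + 1 = 24  → 24 < 27, loop
  ADD #25: R2 = 24 + 1 = 25  → 25 < 27, loop
  ADD #26: R2 = 25 + 1 = 26  → 26 < 27, loop
  ADD #27: R2 = 26 + 1 = 27  → 27 >= 27, exit
Total ADD instructions: 27

27


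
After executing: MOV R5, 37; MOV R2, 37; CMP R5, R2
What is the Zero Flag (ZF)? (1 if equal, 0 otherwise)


Register state trace:
  MOV R5, 37  → R5 = 37
  MOV R2, 37  → R2 = 37
  CMP R5, R2  → computes 37 - 37 = 0
  Result is zero, so values are equal
ZF = 1

1


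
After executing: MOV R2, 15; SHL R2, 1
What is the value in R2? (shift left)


Register state trace:
  MOV R2, 15  → R2 = 15
  SHL R2, 1  → R2 = 15 << 1 = 15 * 2^1 = 30
Final: R2 = 30

30


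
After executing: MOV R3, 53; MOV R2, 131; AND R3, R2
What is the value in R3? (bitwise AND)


Register state trace:
  MOV R3, 53  → R3 = 53 (0b00110101)
  MOV R2, 131  → R2 = 131 (0b10000011)
  AND R3, R2  → R3 = 53 AND 131 = 1 (0b00000001)
Final: R3 = 1

1


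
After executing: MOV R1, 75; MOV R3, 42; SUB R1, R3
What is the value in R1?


Register state trace:
  MOV R1, 75  → R1 = 75
  MOV R3, 42  → R3 = 42
  SUB R1, R3  → R1 = 75 - 42 = 33
Final: R1 = 33

33


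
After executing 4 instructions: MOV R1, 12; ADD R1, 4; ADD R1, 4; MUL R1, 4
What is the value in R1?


Register state trace:
  MOV R1, 12  → R1 = 12
  ADD R1, 4  → R1 = 12 + 4 = 16
  ADD R1, 4  → R1 = 16 + 4 = 20
  MUL R1, 4  → R1 = 20 * 4 = 80
Final: R1 = 80

80


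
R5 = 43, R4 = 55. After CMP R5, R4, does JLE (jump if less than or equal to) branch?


Trace:
  R5 = 43, R4 = 55
  CMP R5, R4  → compares 43 vs 55
  JLE checks: is 43 less than or equal to 55?
  43 < 55, so condition is true
Branch taken: Yes

Yes


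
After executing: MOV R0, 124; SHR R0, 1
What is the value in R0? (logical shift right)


Register state trace:
  MOV R0, 124  → R0 = 124
  SHR R0, 1  → R0 = 124 >> 1 = 124 // 2^1 = 62
Final: R0 = 62

62


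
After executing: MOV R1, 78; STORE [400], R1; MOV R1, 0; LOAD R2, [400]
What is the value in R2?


Register and memory trace:
  MOV R1, 78  → R1 = 78
  STORE [400], R1  → mem[400] = 78
  MOV R1, 0  → R1 = 0
  LOAD R2, [400]  → R2 = mem[400] = 78
Final: R2 = 78

78


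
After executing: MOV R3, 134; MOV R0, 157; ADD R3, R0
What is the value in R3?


Register state trace:
  MOV R3, 134  → R3 = 134
  MOV R0, 157  → R0 = 157
  ADD R3, R0  → R3 = 134 + 157 = 291
Final: R3 = 291

291


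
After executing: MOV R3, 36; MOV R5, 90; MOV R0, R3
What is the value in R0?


Register state trace:
  MOV R3, 36  → R3 = 36
  MOV R5, 90  → R5 = 90
  MOV R0, R3  → R0 = 36
Final: R0 = 36

36


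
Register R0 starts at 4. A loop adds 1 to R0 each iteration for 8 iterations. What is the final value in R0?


Starting value: R0 = 4
  Iter 1: R0 = 4 + 1 = 5
  Iter 2: R0 = 5 + 1 = 6
  Iter 3: R0 = 6 + 1 = 7
  Iter 4: R0 = 7 + 1 = 8
  Iter 5: R0 = 8 + 1 = 9
  Iter 6: R0 = 9 + 1 = 10
  Iter 7: R0 = 10 + 1 = 11
  Iter 8: R0 = 11 + 1 = 12
Final: R0 = 12

12


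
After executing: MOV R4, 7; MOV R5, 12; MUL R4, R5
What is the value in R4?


Register state trace:
  MOV R4, 7  → R4 = 7
  MOV R5, 12  → R5 = 12
  MUL R4, R5  → R4 = 7 * 12 = 84
Final: R4 = 84

84


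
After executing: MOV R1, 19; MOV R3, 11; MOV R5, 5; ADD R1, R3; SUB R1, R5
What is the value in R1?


Register state trace:
  MOV R1, 19  → R1 = 19
  MOV R3, 11  → R3 = 11
  MOV R5, 5  → R5 = 5
  ADD R1, R3  → R1 = 19 + 11 = 30
  SUB R1, R5  → R1 = 30 - 5 = 25
Final: R1 = 25

25


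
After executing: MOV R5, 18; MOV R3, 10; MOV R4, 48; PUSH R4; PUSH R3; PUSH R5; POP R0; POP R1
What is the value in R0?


Stack trace (top is rightmost):
  MOV R5, 18  → R5 = 18
  MOV R3, 10  → R3 = 10
  MOV R4, 48  → R4 = 48
  PUSH R4  → stack: [48]
  PUSH R3  → stack: [48, 10]
  PUSH R5  → stack: [48, 10, 18]
  POP R0  → R0 = 18, stack: [48, 10]
  POP R1  → R1 = 10, stack: [48]
Final: R0 = 18

18


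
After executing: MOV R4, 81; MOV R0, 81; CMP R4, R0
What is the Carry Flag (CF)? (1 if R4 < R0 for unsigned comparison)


Register state trace:
  MOV R4, 81  → R4 = 81
  MOV R0, 81  → R0 = 81
  CMP R4, R0  → unsigned 81 - 81: no borrow
  81 >= 81, so CF = 0
CF = 0

0


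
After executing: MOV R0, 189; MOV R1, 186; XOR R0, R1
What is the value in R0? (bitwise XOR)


Register state trace:
  MOV R0, 189  → R0 = 189 (0b10111101)
  MOV R1, 186  → R1 = 186 (0b10111010)
  XOR R0, R1  → R0 = 189 XOR 186 = 7 (0b00000111)
Final: R0 = 7

7


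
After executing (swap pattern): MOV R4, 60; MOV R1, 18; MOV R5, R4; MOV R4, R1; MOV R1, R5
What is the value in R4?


Register state trace (swap pattern):
  MOV R4, 60  → R4 = 60
  MOV R1, 18  → R1 = 18
  MOV R5, R4  → R5 = 60  (save R4)
  MOV R4, R1  → R4 = 18  (R4 gets R1's value)
  MOV R1, R5  → R1 = 60  (R1 gets saved value)
Final: R4 = 18

18


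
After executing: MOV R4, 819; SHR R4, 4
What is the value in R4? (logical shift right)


Register state trace:
  MOV R4, 819  → R4 = 819
  SHR R4, 4  → R4 = 819 >> 4 = 819 // 2^4 = 51
Final: R4 = 51

51


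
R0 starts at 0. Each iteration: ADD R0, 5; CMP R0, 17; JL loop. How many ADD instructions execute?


Loop trace (R0 starts at 0, target 17, step 5):
  ADD #1: R0 = 0 + 5 = 5  → 5 < 17, loop
  ADD #2: R0 = 5 + 5 = 10  → 10 < 17, loop
  ADD #3: R0 = 10 + 5 = 15  → 15 < 17, loop
  ADD #4: R0 = 15 + 5 = 20  → 20 >= 17, exit
Total ADD instructions: 4

4


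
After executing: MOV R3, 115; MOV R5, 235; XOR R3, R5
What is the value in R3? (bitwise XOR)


Register state trace:
  MOV R3, 115  → R3 = 115 (0b01110011)
  MOV R5, 235  → R5 = 235 (0b11101011)
  XOR R3, R5  → R3 = 115 XOR 235 = 152 (0b10011000)
Final: R3 = 152

152


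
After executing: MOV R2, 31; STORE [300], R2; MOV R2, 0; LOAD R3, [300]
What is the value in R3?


Register and memory trace:
  MOV R2, 31  → R2 = 31
  STORE [300], R2  → mem[300] = 31
  MOV R2, 0  → R2 = 0
  LOAD R3, [300]  → R3 = mem[300] = 31
Final: R3 = 31

31


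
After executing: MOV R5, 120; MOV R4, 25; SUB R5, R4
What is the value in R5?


Register state trace:
  MOV R5, 120  → R5 = 120
  MOV R4, 25  → R4 = 25
  SUB R5, R4  → R5 = 120 - 25 = 95
Final: R5 = 95

95


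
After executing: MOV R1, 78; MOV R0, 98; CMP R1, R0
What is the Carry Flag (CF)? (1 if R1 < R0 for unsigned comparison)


Register state trace:
  MOV R1, 78  → R1 = 78
  MOV R0, 98  → R0 = 98
  CMP R1, R0  → unsigned 78 - 98: borrow occurs
  78 < 98, so CF = 1
CF = 1

1


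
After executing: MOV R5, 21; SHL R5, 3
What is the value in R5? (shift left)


Register state trace:
  MOV R5, 21  → R5 = 21
  SHL R5, 3  → R5 = 21 << 3 = 21 * 2^3 = 168
Final: R5 = 168

168
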